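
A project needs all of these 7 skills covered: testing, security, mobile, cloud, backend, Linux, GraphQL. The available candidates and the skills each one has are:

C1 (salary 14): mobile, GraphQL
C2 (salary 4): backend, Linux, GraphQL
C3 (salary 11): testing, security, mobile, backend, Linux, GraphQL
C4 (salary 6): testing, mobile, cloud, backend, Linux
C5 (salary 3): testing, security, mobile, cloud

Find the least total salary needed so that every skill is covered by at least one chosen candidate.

7

C2, C5 cover every skill at salary 4 + 3 = 7.
Any cover uses at least 2 candidates; among all covering selections none totals below 7.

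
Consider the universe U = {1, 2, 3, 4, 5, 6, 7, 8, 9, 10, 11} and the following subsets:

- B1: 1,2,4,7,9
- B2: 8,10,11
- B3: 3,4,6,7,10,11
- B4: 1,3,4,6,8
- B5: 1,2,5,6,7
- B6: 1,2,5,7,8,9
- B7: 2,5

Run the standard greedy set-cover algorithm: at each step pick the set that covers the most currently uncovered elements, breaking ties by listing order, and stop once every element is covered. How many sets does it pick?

Pick 1: B3 covers 6 new elements (3, 4, 6, 7, 10, 11).
Pick 2: B6 covers 5 new elements (1, 2, 5, 8, 9).
Greedy uses 2 sets.

2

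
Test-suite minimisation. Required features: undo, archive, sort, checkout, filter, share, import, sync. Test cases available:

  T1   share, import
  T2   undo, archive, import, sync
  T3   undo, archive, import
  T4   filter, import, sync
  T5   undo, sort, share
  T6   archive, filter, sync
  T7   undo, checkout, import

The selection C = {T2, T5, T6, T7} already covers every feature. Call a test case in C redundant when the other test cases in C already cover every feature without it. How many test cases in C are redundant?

Drop T2: the rest still cover every feature — redundant.
Drop T5: sort, share uncovered — not redundant.
Drop T6: filter uncovered — not redundant.
Drop T7: checkout uncovered — not redundant.
1 redundant: T2.

1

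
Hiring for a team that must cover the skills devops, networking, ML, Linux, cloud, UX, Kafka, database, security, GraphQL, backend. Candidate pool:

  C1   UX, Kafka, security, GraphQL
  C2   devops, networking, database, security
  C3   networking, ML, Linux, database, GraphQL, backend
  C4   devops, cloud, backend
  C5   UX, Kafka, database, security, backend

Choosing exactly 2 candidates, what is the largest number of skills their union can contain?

Choosing C1, C3 covers {networking, ML, Linux, UX, Kafka, database, security, GraphQL, backend} — 9 skills.
No choice of 2 candidates does better; here devops, cloud are left uncovered.

9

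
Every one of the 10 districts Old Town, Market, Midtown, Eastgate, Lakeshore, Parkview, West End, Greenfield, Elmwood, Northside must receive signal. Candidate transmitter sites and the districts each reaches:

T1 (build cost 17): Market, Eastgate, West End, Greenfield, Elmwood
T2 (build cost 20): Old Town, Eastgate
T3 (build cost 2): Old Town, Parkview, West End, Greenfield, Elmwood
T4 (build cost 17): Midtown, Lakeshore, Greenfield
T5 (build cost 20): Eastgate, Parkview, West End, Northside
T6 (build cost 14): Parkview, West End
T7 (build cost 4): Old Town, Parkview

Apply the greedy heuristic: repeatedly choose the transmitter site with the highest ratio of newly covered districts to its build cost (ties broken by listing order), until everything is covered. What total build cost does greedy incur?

Pick 1: T3 adds 5 new (Old Town, Parkview, West End, Greenfield, Elmwood) at build cost 2 (ratio 5/2).
Pick 2: T1 adds 2 new (Market, Eastgate) at build cost 17 (ratio 2/17).
Pick 3: T4 adds 2 new (Midtown, Lakeshore) at build cost 17 (ratio 2/17).
Pick 4: T5 adds 1 new (Northside) at build cost 20 (ratio 1/20).
Greedy total build cost: 2 + 17 + 17 + 20 = 56.

56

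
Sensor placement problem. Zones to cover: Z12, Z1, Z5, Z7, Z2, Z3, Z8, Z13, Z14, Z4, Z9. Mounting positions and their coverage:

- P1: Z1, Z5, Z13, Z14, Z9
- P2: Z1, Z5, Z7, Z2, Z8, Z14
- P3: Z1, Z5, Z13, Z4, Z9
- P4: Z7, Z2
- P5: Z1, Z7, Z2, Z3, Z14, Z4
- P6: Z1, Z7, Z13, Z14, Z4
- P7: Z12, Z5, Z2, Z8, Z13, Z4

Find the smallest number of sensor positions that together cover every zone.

3

P1, P5, P7 together cover {Z12, Z1, Z5, Z7, Z2, Z3, Z8, Z13, Z14, Z4, Z9} — every zone.
No 2 of the 7 sensor positions cover everything (all 21 pairs fall short), so 3 is minimum.
Greedy (largest uncovered first) would take P2, P3, P5, P7 — 4 sensor positions — but 3 suffice.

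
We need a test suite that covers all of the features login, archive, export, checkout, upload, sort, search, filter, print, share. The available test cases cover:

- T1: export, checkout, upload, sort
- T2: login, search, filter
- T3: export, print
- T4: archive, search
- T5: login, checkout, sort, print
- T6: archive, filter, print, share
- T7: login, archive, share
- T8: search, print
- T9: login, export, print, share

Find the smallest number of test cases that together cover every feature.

3

T1, T2, T6 together cover {login, archive, export, checkout, upload, sort, search, filter, print, share} — every feature.
No 2 of the 9 test cases cover everything (all 36 pairs fall short), so 3 is minimum.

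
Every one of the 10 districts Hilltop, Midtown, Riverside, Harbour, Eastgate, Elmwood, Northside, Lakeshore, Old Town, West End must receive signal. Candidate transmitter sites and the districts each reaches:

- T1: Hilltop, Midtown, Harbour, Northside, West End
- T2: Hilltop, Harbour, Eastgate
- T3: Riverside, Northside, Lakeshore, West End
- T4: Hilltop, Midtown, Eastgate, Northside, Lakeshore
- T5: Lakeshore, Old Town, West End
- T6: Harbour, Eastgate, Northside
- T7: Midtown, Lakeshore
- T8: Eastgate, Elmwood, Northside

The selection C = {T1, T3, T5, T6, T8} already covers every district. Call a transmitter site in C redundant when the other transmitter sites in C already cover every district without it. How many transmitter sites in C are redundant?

Drop T1: Hilltop, Midtown uncovered — not redundant.
Drop T3: Riverside uncovered — not redundant.
Drop T5: Old Town uncovered — not redundant.
Drop T6: the rest still cover every district — redundant.
Drop T8: Elmwood uncovered — not redundant.
1 redundant: T6.

1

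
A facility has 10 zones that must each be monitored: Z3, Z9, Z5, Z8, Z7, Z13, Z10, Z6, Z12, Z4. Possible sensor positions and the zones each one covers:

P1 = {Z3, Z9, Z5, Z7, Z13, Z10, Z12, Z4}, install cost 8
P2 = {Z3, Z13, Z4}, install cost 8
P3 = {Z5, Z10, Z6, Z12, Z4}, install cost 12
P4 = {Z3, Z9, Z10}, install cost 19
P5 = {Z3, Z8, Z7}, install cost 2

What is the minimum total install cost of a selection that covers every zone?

P1, P3, P5 cover every zone at install cost 8 + 12 + 2 = 22.
Any cover uses at least 3 sensor positions; among all covering selections none totals below 22.

22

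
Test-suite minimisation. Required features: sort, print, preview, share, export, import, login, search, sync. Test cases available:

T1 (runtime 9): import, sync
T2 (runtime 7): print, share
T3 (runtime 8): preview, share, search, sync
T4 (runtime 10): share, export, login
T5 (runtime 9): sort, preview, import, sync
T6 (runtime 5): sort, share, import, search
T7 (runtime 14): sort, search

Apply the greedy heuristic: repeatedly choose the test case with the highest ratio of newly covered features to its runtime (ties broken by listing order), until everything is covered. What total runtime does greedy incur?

Pick 1: T6 adds 4 new (sort, share, import, search) at runtime 5 (ratio 4/5).
Pick 2: T3 adds 2 new (preview, sync) at runtime 8 (ratio 2/8).
Pick 3: T4 adds 2 new (export, login) at runtime 10 (ratio 2/10).
Pick 4: T2 adds 1 new (print) at runtime 7 (ratio 1/7).
Greedy total runtime: 5 + 8 + 10 + 7 = 30.

30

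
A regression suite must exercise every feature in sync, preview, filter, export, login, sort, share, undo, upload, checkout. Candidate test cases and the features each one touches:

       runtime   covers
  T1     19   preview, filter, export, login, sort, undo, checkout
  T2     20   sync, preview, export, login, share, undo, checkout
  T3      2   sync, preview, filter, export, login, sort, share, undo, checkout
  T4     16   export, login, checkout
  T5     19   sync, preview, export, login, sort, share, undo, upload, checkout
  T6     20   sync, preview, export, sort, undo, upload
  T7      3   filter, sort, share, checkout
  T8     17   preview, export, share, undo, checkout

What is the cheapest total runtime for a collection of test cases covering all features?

21

T3, T5 cover every feature at runtime 2 + 19 = 21.
Any cover uses at least 2 test cases; among all covering selections none totals below 21.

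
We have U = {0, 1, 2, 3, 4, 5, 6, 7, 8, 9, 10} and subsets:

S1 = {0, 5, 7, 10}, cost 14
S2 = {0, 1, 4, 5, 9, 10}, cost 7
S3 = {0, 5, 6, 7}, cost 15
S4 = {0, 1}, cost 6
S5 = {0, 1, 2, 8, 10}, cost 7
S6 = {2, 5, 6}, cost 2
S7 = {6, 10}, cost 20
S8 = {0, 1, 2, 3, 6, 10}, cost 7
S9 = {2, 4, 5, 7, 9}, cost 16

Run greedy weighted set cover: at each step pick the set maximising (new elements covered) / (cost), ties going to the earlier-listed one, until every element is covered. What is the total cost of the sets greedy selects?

37

Pick 1: S6 adds 3 new (2, 5, 6) at cost 2 (ratio 3/2).
Pick 2: S2 adds 5 new (0, 1, 4, 9, 10) at cost 7 (ratio 5/7).
Pick 3: S5 adds 1 new (8) at cost 7 (ratio 1/7).
Pick 4: S8 adds 1 new (3) at cost 7 (ratio 1/7).
Pick 5: S1 adds 1 new (7) at cost 14 (ratio 1/14).
Greedy total cost: 2 + 7 + 7 + 7 + 14 = 37. (The true optimum is 30, so greedy overshoots here.)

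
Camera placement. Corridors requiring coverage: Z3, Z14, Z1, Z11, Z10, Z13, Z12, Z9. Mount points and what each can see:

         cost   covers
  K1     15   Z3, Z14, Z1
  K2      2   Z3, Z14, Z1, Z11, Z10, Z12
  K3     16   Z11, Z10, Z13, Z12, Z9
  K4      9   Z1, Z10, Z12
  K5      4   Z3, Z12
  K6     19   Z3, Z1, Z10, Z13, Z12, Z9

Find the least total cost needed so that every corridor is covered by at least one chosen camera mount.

K2, K3 cover every corridor at cost 2 + 16 = 18.
Any cover uses at least 2 camera mounts; among all covering selections none totals below 18.

18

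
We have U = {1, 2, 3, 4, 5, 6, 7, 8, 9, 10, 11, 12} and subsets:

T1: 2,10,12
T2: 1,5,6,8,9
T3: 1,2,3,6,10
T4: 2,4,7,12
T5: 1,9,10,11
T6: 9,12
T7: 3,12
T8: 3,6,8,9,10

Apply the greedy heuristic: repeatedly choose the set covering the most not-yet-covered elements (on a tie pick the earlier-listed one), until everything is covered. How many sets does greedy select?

4

Pick 1: T2 covers 5 new elements (1, 5, 6, 8, 9).
Pick 2: T4 covers 4 new elements (2, 4, 7, 12).
Pick 3: T3 covers 2 new elements (3, 10).
Pick 4: T5 covers 1 new elements (11).
Greedy uses 4 sets.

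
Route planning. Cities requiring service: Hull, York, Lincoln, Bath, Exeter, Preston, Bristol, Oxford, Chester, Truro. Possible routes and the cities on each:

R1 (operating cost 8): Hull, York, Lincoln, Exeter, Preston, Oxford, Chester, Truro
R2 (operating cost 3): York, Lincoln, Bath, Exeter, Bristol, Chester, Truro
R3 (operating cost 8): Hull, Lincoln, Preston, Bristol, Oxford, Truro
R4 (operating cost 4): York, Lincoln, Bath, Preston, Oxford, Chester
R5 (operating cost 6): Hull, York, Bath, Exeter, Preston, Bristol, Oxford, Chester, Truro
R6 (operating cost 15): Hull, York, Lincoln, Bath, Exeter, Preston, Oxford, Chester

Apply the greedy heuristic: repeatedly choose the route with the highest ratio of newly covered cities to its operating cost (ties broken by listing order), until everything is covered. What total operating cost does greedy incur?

13

Pick 1: R2 adds 7 new (York, Lincoln, Bath, Exeter, Bristol, Chester, Truro) at operating cost 3 (ratio 7/3).
Pick 2: R4 adds 2 new (Preston, Oxford) at operating cost 4 (ratio 2/4).
Pick 3: R5 adds 1 new (Hull) at operating cost 6 (ratio 1/6).
Greedy total operating cost: 3 + 4 + 6 = 13. (The true optimum is 9, so greedy overshoots here.)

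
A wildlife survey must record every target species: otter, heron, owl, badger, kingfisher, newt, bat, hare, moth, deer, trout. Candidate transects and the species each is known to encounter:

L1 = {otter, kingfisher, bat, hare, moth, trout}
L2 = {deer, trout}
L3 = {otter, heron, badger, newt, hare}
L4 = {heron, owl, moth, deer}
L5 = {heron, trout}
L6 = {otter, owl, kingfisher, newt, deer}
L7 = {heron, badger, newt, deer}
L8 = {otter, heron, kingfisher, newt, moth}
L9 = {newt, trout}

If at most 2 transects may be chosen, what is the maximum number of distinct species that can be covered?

Choosing L1, L7 covers {otter, heron, badger, kingfisher, newt, bat, hare, moth, deer, trout} — 10 species.
No choice of 2 transects does better; here owl is left uncovered.

10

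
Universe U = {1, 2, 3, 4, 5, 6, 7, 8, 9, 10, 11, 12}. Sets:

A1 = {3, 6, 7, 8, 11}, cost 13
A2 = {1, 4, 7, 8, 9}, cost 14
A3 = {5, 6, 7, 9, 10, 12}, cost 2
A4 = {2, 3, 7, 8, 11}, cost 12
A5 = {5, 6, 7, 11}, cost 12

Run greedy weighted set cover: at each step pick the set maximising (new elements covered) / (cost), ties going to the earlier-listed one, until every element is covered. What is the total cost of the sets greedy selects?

Pick 1: A3 adds 6 new (5, 6, 7, 9, 10, 12) at cost 2 (ratio 6/2).
Pick 2: A4 adds 4 new (2, 3, 8, 11) at cost 12 (ratio 4/12).
Pick 3: A2 adds 2 new (1, 4) at cost 14 (ratio 2/14).
Greedy total cost: 2 + 12 + 14 = 28.

28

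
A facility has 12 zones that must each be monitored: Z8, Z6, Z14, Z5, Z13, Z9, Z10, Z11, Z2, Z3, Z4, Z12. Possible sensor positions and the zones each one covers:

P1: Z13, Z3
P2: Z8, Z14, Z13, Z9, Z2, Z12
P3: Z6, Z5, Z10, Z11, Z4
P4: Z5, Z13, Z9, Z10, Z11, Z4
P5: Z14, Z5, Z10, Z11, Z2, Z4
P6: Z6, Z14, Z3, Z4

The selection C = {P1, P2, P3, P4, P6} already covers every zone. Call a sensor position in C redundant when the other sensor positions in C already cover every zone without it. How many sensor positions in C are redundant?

4

Drop P1: the rest still cover every zone — redundant.
Drop P2: Z8, Z2, Z12 uncovered — not redundant.
Drop P3: the rest still cover every zone — redundant.
Drop P4: the rest still cover every zone — redundant.
Drop P6: the rest still cover every zone — redundant.
4 redundant: P1, P3, P4, P6.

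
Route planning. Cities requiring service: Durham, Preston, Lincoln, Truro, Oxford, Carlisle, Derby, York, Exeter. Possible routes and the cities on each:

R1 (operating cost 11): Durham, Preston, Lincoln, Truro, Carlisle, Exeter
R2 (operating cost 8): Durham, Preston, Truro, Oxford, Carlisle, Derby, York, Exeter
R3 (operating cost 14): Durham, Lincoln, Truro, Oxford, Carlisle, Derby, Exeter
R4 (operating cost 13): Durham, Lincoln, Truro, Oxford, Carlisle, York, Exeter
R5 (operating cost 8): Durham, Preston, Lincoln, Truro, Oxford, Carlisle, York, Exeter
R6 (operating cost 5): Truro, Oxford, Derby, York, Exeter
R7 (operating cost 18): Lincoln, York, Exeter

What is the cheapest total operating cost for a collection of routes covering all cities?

13

R5, R6 cover every city at operating cost 8 + 5 = 13.
Any cover uses at least 2 routes; among all covering selections none totals below 13.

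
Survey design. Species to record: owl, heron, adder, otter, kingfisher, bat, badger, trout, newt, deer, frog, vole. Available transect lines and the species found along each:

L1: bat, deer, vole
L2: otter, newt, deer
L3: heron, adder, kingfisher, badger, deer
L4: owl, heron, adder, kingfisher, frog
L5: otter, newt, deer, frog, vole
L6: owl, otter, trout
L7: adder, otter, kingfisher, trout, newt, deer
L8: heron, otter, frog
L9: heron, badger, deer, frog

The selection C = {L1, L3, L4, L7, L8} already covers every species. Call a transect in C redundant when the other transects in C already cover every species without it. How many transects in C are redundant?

1

Drop L1: bat, vole uncovered — not redundant.
Drop L3: badger uncovered — not redundant.
Drop L4: owl uncovered — not redundant.
Drop L7: trout, newt uncovered — not redundant.
Drop L8: the rest still cover every species — redundant.
1 redundant: L8.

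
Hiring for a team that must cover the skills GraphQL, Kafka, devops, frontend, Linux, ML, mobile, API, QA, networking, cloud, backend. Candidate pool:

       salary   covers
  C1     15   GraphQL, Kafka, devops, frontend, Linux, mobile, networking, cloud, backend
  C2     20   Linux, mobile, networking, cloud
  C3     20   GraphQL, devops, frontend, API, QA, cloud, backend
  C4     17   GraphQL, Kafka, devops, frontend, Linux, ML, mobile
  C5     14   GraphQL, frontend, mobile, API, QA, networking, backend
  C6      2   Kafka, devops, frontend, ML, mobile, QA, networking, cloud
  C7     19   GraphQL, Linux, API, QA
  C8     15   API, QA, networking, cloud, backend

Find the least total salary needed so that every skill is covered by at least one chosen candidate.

31

C1, C5, C6 cover every skill at salary 15 + 14 + 2 = 31.
Any cover uses at least 2 candidates; among all covering selections none totals below 31.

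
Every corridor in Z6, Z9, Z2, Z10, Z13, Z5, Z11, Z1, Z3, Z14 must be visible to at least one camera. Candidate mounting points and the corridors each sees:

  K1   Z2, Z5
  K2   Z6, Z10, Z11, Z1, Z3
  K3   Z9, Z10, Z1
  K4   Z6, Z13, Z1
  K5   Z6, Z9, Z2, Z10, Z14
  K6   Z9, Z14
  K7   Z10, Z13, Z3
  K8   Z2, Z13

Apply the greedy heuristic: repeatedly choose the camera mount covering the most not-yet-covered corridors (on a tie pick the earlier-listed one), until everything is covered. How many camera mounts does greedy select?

Pick 1: K2 covers 5 new corridors (Z6, Z10, Z11, Z1, Z3).
Pick 2: K5 covers 3 new corridors (Z9, Z2, Z14).
Pick 3: K1 covers 1 new corridors (Z5).
Pick 4: K4 covers 1 new corridors (Z13).
Greedy uses 4 camera mounts.

4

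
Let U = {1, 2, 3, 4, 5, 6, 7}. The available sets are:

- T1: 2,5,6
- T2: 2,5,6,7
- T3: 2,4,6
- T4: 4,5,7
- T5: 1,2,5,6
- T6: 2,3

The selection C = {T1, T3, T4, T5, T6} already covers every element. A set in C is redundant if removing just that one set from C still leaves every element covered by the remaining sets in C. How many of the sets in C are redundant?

2

Drop T1: the rest still cover every element — redundant.
Drop T3: the rest still cover every element — redundant.
Drop T4: 7 uncovered — not redundant.
Drop T5: 1 uncovered — not redundant.
Drop T6: 3 uncovered — not redundant.
2 redundant: T1, T3.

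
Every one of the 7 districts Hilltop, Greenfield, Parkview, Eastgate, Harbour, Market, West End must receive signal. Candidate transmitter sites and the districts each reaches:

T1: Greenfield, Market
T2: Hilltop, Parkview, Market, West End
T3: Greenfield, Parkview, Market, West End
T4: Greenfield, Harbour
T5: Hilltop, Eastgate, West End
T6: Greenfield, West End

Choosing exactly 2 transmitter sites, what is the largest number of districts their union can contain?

6

Choosing T2, T4 covers {Hilltop, Greenfield, Parkview, Harbour, Market, West End} — 6 districts.
No choice of 2 transmitter sites does better; here Eastgate is left uncovered.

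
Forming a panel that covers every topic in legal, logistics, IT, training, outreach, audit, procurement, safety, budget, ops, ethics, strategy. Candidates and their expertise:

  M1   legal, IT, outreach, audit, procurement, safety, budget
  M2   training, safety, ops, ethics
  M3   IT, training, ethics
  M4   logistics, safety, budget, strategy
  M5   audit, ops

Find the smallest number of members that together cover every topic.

M1, M2, M4 together cover {legal, logistics, IT, training, outreach, audit, procurement, safety, budget, ops, ethics, strategy} — every topic.
No 2 of the 5 members cover everything (all 10 pairs fall short), so 3 is minimum.

3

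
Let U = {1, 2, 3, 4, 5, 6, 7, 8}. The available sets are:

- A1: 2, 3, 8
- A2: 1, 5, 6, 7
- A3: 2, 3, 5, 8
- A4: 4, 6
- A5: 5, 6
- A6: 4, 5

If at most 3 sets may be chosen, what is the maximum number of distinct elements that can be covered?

8

Choosing A1, A2, A4 covers {1, 2, 3, 4, 5, 6, 7, 8} — 8 elements.
That is all 8 elements.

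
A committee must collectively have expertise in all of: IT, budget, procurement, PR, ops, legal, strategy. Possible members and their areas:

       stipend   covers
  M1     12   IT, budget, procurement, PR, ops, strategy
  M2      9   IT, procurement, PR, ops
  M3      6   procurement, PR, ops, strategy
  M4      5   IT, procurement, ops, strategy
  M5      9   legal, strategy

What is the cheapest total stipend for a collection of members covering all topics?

M1, M5 cover every topic at stipend 12 + 9 = 21.
Any cover uses at least 2 members; among all covering selections none totals below 21.
Greedy by coverage-per-stipend would pick M4, M1, M5 for 26 — worse than the optimum 21.

21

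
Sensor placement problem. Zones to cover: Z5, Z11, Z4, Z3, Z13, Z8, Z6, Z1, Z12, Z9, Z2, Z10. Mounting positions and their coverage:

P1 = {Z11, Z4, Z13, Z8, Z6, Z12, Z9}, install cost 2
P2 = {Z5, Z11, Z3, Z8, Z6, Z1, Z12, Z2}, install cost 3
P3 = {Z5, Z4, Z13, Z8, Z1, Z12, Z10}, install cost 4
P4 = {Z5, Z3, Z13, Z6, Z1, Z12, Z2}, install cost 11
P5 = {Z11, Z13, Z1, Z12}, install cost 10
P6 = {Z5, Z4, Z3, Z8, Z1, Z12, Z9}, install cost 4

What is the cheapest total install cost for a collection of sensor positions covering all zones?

P1, P2, P3 cover every zone at install cost 2 + 3 + 4 = 9.
Any cover uses at least 3 sensor positions; among all covering selections none totals below 9.

9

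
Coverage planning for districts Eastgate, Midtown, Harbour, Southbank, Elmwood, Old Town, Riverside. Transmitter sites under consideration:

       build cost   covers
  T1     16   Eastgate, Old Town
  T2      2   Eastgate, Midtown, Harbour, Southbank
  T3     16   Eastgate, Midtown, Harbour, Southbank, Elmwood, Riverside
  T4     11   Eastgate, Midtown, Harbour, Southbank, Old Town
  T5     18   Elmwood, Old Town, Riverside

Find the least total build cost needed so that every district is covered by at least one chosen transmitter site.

20

T2, T5 cover every district at build cost 2 + 18 = 20.
Any cover uses at least 2 transmitter sites; among all covering selections none totals below 20.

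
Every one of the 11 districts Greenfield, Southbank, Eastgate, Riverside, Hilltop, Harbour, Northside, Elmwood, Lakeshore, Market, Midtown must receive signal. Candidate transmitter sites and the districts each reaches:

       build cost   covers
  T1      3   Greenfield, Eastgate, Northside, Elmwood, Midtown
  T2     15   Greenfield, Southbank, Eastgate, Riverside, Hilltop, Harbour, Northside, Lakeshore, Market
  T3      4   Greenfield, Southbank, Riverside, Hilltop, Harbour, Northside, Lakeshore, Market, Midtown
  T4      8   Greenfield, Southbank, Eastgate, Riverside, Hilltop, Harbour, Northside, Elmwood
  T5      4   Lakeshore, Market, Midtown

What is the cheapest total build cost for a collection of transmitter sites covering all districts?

T1, T3 cover every district at build cost 3 + 4 = 7.
Any cover uses at least 2 transmitter sites; among all covering selections none totals below 7.

7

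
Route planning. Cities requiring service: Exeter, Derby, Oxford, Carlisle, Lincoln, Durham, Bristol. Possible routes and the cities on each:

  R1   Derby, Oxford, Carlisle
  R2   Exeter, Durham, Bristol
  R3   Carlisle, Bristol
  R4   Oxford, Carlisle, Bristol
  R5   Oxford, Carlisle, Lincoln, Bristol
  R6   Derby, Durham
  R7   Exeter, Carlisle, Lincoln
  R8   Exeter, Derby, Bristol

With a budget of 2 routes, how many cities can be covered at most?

Choosing R1, R2 covers {Exeter, Derby, Oxford, Carlisle, Durham, Bristol} — 6 cities.
No choice of 2 routes does better; here Lincoln is left uncovered.

6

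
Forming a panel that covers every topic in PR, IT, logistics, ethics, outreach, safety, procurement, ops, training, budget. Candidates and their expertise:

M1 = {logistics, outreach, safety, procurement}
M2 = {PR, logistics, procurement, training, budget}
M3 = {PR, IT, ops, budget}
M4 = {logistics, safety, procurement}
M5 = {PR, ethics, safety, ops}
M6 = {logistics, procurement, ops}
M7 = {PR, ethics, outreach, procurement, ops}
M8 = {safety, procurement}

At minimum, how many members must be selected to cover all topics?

M1, M2, M3, M5 together cover {PR, IT, logistics, ethics, outreach, safety, procurement, ops, training, budget} — every topic.
No 3 of the 8 members cover everything (all 56 triples fall short), so 4 is minimum.

4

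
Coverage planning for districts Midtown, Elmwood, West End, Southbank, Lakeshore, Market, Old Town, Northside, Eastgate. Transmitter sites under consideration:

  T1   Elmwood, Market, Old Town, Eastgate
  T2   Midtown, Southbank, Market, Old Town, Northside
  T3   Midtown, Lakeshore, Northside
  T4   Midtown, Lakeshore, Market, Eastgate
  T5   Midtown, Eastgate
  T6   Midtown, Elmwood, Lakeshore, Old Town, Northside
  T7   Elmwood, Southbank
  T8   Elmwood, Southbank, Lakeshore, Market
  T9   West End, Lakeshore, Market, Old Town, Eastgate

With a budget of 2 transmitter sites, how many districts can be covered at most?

Choosing T2, T9 covers {Midtown, West End, Southbank, Lakeshore, Market, Old Town, Northside, Eastgate} — 8 districts.
No choice of 2 transmitter sites does better; here Elmwood is left uncovered.

8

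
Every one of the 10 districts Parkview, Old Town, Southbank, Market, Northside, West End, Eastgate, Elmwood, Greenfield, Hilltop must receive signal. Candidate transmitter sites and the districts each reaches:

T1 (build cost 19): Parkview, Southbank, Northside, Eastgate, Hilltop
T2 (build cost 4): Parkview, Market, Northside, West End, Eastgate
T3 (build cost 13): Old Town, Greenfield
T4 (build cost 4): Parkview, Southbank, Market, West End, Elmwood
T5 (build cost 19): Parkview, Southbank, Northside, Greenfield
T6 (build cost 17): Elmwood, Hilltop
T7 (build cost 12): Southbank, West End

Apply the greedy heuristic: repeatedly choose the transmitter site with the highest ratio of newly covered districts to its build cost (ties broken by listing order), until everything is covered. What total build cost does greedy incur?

38

Pick 1: T2 adds 5 new (Parkview, Market, Northside, West End, Eastgate) at build cost 4 (ratio 5/4).
Pick 2: T4 adds 2 new (Southbank, Elmwood) at build cost 4 (ratio 2/4).
Pick 3: T3 adds 2 new (Old Town, Greenfield) at build cost 13 (ratio 2/13).
Pick 4: T6 adds 1 new (Hilltop) at build cost 17 (ratio 1/17).
Greedy total build cost: 4 + 4 + 13 + 17 = 38. (The true optimum is 36, so greedy overshoots here.)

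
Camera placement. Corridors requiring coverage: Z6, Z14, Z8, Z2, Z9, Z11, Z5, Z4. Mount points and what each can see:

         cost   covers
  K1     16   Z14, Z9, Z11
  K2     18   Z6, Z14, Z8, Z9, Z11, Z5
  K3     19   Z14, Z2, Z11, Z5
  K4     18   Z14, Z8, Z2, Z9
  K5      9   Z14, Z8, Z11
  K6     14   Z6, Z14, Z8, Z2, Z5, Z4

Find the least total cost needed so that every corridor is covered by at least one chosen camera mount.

30

K1, K6 cover every corridor at cost 16 + 14 = 30.
Any cover uses at least 2 camera mounts; among all covering selections none totals below 30.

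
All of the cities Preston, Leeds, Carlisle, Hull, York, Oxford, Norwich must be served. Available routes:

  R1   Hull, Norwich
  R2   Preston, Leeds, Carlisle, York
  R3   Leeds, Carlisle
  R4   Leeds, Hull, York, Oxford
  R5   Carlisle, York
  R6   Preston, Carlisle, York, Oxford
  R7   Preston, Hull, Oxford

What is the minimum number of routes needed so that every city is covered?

3

R1, R2, R4 together cover {Preston, Leeds, Carlisle, Hull, York, Oxford, Norwich} — every city.
No 2 of the 7 routes cover everything (all 21 pairs fall short), so 3 is minimum.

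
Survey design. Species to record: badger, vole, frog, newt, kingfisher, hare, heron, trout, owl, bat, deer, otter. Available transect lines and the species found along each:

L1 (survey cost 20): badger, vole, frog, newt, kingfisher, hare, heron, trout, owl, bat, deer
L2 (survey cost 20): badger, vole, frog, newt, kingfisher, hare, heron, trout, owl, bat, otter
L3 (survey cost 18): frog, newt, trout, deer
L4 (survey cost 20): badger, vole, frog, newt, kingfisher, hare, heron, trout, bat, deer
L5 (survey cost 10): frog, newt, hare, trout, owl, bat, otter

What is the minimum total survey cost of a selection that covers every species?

30

L1, L5 cover every species at survey cost 20 + 10 = 30.
Any cover uses at least 2 transects; among all covering selections none totals below 30.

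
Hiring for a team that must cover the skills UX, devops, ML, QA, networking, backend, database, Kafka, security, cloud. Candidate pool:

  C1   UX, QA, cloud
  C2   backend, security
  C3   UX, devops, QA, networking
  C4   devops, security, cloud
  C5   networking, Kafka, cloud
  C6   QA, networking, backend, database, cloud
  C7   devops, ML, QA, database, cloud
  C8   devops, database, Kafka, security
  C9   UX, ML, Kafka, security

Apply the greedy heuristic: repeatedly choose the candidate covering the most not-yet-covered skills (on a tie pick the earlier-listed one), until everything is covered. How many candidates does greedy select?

3

Pick 1: C6 covers 5 new skills (QA, networking, backend, database, cloud).
Pick 2: C9 covers 4 new skills (UX, ML, Kafka, security).
Pick 3: C3 covers 1 new skills (devops).
Greedy uses 3 candidates.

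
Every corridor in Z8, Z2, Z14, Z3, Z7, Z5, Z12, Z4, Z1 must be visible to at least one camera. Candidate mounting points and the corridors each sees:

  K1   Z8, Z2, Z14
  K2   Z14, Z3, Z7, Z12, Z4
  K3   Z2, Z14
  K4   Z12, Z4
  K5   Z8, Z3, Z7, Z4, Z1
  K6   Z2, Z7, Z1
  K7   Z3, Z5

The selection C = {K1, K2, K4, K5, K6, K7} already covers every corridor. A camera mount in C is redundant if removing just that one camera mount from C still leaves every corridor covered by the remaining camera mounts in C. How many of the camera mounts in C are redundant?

Drop K1: the rest still cover every corridor — redundant.
Drop K2: the rest still cover every corridor — redundant.
Drop K4: the rest still cover every corridor — redundant.
Drop K5: the rest still cover every corridor — redundant.
Drop K6: the rest still cover every corridor — redundant.
Drop K7: Z5 uncovered — not redundant.
5 redundant: K1, K2, K4, K5, K6.

5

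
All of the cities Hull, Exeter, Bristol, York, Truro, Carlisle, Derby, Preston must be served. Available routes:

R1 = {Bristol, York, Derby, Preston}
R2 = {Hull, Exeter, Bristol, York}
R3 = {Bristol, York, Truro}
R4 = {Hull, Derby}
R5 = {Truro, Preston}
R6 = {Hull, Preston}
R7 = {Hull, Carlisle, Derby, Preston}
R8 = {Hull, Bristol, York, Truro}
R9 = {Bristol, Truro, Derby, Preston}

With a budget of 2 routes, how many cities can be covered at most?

Choosing R2, R7 covers {Hull, Exeter, Bristol, York, Carlisle, Derby, Preston} — 7 cities.
No choice of 2 routes does better; here Truro is left uncovered.

7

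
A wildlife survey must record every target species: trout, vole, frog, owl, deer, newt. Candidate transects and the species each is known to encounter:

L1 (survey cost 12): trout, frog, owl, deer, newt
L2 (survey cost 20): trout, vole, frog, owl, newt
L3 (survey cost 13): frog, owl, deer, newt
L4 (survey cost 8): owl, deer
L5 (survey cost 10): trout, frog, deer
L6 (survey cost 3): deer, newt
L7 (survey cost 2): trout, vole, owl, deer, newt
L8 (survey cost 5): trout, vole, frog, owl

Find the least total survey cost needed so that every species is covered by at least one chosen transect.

7

L7, L8 cover every species at survey cost 2 + 5 = 7.
Any cover uses at least 2 transects; among all covering selections none totals below 7.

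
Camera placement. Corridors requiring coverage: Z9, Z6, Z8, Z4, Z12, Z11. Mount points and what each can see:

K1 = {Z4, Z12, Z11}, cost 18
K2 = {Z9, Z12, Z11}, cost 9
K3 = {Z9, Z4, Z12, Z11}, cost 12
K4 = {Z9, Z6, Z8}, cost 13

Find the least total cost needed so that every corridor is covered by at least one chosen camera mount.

25

K3, K4 cover every corridor at cost 12 + 13 = 25.
Any cover uses at least 2 camera mounts; among all covering selections none totals below 25.
Greedy by coverage-per-cost would pick K2, K4, K3 for 34 — worse than the optimum 25.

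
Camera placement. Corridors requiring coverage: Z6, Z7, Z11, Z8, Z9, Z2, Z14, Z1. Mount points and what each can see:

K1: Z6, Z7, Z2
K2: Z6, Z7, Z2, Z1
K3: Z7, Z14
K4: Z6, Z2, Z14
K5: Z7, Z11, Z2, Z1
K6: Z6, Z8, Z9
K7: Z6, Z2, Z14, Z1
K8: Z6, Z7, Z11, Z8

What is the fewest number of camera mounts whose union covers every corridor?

K3, K5, K6 together cover {Z6, Z7, Z11, Z8, Z9, Z2, Z14, Z1} — every corridor.
No 2 of the 8 camera mounts cover everything (all 28 pairs fall short), so 3 is minimum.

3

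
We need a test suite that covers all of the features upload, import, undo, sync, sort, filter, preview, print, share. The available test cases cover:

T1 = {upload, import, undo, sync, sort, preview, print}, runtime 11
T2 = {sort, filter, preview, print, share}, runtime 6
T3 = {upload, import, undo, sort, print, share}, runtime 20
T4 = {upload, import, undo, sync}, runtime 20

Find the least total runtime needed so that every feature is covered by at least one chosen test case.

T1, T2 cover every feature at runtime 11 + 6 = 17.
Any cover uses at least 2 test cases; among all covering selections none totals below 17.

17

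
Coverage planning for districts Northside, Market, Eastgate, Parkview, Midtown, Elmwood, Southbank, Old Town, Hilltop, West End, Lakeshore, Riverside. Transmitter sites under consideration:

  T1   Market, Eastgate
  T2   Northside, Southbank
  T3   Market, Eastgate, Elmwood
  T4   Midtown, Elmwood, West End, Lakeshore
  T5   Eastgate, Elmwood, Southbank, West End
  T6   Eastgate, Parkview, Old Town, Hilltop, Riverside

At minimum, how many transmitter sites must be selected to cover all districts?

4

T1, T2, T4, T6 together cover {Northside, Market, Eastgate, Parkview, Midtown, Elmwood, Southbank, Old Town, Hilltop, West End, Lakeshore, Riverside} — every district.
No 3 of the 6 transmitter sites cover everything (all 20 triples fall short), so 4 is minimum.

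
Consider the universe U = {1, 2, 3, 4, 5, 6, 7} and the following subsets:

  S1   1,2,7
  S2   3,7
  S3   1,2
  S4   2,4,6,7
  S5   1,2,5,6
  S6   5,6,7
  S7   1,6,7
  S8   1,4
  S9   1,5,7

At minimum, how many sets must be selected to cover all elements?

S2, S4, S5 together cover {1, 2, 3, 4, 5, 6, 7} — every element.
No 2 of the 9 sets cover everything (all 36 pairs fall short), so 3 is minimum.

3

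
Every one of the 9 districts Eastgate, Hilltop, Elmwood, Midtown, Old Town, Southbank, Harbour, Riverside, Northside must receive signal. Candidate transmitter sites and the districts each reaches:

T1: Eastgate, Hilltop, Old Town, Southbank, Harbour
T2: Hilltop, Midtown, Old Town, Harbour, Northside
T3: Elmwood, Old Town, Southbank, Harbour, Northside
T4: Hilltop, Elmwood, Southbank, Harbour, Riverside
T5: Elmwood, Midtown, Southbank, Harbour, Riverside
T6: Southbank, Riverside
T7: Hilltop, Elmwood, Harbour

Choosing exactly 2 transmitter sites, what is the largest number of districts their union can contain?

Choosing T1, T5 covers {Eastgate, Hilltop, Elmwood, Midtown, Old Town, Southbank, Harbour, Riverside} — 8 districts.
No choice of 2 transmitter sites does better; here Northside is left uncovered.

8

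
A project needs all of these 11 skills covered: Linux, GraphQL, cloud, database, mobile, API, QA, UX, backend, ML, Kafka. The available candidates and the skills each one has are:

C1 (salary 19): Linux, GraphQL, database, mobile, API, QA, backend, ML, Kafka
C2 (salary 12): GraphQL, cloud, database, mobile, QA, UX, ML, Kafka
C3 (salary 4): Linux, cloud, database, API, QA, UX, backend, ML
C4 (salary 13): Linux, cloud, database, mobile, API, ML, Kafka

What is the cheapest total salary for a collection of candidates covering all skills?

C2, C3 cover every skill at salary 12 + 4 = 16.
Any cover uses at least 2 candidates; among all covering selections none totals below 16.

16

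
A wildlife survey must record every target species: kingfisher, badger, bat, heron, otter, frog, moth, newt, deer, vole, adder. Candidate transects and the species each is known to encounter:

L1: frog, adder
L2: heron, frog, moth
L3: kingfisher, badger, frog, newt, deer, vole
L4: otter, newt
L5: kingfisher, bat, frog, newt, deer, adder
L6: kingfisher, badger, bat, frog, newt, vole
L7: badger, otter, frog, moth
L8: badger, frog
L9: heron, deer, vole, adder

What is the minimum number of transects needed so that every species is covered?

L5, L7, L9 together cover {kingfisher, badger, bat, heron, otter, frog, moth, newt, deer, vole, adder} — every species.
No 2 of the 9 transects cover everything (all 36 pairs fall short), so 3 is minimum.
Greedy (largest uncovered first) would take L3, L2, L5, L4 — 4 transects — but 3 suffice.

3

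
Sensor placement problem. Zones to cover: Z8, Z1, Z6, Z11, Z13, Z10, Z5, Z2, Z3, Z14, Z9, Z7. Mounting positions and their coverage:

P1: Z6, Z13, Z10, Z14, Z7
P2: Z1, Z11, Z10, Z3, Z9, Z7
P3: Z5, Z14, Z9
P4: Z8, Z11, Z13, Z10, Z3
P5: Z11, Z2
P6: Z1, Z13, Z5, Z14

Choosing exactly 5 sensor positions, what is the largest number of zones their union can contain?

Choosing P1, P2, P3, P4, P5 covers {Z8, Z1, Z6, Z11, Z13, Z10, Z5, Z2, Z3, Z14, Z9, Z7} — 12 zones.
That is all 12 zones.

12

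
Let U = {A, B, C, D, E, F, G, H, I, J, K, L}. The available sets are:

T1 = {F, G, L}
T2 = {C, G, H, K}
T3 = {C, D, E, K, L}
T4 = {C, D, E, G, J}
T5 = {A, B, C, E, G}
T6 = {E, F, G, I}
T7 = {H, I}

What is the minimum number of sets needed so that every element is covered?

5

T1, T2, T4, T5, T6 together cover {A, B, C, D, E, F, G, H, I, J, K, L} — every element.
No 4 of the 7 sets cover everything (all 35 size-4 selections fall short), so 5 is minimum.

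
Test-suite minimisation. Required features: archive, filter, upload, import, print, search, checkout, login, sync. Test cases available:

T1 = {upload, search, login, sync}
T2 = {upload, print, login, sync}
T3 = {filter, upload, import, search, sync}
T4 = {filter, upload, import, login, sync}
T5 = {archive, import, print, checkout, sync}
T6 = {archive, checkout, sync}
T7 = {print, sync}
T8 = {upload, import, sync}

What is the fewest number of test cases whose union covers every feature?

T1, T3, T5 together cover {archive, filter, upload, import, print, search, checkout, login, sync} — every feature.
No 2 of the 8 test cases cover everything (all 28 pairs fall short), so 3 is minimum.

3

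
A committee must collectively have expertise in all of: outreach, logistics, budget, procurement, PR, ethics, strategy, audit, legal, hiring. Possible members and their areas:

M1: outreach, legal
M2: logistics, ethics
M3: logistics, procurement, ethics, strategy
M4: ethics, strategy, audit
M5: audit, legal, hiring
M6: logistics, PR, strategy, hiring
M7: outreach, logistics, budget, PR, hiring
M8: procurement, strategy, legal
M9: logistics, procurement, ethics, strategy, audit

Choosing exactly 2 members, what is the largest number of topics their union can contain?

Choosing M7, M9 covers {outreach, logistics, budget, procurement, PR, ethics, strategy, audit, hiring} — 9 topics.
No choice of 2 members does better; here legal is left uncovered.

9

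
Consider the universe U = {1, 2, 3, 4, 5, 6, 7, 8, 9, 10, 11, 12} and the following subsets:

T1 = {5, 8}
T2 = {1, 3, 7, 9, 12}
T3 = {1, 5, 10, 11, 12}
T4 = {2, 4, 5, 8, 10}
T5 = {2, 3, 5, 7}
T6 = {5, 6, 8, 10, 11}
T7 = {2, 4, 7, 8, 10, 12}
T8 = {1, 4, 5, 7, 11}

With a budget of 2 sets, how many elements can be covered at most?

10

Choosing T2, T4 covers {1, 2, 3, 4, 5, 7, 8, 9, 10, 12} — 10 elements.
No choice of 2 sets does better; here 6, 11 are left uncovered.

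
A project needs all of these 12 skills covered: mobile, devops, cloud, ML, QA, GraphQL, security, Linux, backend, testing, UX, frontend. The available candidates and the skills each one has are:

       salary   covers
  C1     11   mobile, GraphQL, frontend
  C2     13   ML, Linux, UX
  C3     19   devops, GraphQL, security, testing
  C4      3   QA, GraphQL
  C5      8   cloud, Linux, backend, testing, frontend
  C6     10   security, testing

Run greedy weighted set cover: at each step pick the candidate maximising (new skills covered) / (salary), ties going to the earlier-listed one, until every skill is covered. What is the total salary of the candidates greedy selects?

Pick 1: C4 adds 2 new (QA, GraphQL) at salary 3 (ratio 2/3).
Pick 2: C5 adds 5 new (cloud, Linux, backend, testing, frontend) at salary 8 (ratio 5/8).
Pick 3: C2 adds 2 new (ML, UX) at salary 13 (ratio 2/13).
Pick 4: C3 adds 2 new (devops, security) at salary 19 (ratio 2/19).
Pick 5: C1 adds 1 new (mobile) at salary 11 (ratio 1/11).
Greedy total salary: 3 + 8 + 13 + 19 + 11 = 54.

54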